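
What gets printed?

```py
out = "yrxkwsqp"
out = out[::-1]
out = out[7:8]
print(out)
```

reverse → 'pqswkxry'
slice [7:8] → 'y'

y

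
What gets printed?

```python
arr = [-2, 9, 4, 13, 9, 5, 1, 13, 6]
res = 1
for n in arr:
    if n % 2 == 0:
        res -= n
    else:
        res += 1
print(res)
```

-1

n=-2: even, res = 1-(-2) = 3
n=9: not even, res = 3+1 = 4
n=4: even, res = 4-4 = 0
n=13: not even, res = 0+1 = 1
n=9: not even, res = 1+1 = 2
n=5: not even, res = 2+1 = 3
n=1: not even, res = 3+1 = 4
n=13: not even, res = 4+1 = 5
n=6: even, res = 5-6 = -1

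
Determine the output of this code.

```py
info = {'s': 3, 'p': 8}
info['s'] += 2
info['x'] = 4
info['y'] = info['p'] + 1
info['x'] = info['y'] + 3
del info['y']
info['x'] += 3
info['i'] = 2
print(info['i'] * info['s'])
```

10

info['s'] = 3+2 = 5 → {'s': 5, 'p': 8}
info['x'] = 4 → {'s': 5, 'p': 8, 'x': 4}
info['y'] = info['p']+1 = 9 → {'s': 5, 'p': 8, 'x': 4, 'y': 9}
info['x'] = info['y']+3 = 12 → {'s': 5, 'p': 8, 'x': 12, 'y': 9}
del 'y' → {'s': 5, 'p': 8, 'x': 12}
info['x'] = 12+3 = 15 → {'s': 5, 'p': 8, 'x': 15}
info['i'] = 2 → {'s': 5, 'p': 8, 'x': 15, 'i': 2}
info['i']*info['s'] = 2*5 = 10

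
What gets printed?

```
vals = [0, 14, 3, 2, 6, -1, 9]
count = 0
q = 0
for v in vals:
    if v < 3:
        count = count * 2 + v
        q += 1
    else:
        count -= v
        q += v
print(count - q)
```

v=0: <3, count = 0*2+0 = 0; q=1
v=14: not <3, count = 0-14 = -14; q=15
v=3: not <3, count = (-14)-3 = -17; q=18
v=2: <3, count = (-17)*2+2 = -32; q=19
v=6: not <3, count = (-32)-6 = -38; q=25
v=-1: <3, count = (-38)*2+(-1) = -77; q=26
v=9: not <3, count = (-77)-9 = -86; q=35
count-q = (-86)-35 = -121

-121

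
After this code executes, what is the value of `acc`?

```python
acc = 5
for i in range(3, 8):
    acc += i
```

30

i=3: acc = 5+3 = 8
i=4: acc = 8+4 = 12
i=5: acc = 12+5 = 17
i=6: acc = 17+6 = 23
i=7: acc = 23+7 = 30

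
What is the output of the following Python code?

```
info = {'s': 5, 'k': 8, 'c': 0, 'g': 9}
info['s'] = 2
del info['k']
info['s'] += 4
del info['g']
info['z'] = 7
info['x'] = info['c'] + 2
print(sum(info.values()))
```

15

info['s'] = 2 → {'s': 2, 'k': 8, 'c': 0, 'g': 9}
del 'k' → {'s': 2, 'c': 0, 'g': 9}
info['s'] = 2+4 = 6 → {'s': 6, 'c': 0, 'g': 9}
del 'g' → {'s': 6, 'c': 0}
info['z'] = 7 → {'s': 6, 'c': 0, 'z': 7}
info['x'] = info['c']+2 = 2 → {'s': 6, 'c': 0, 'z': 7, 'x': 2}
sum of values = 15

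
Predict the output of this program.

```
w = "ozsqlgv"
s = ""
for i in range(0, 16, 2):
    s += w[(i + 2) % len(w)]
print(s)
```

i=0: add w[2]='s' → 's'
i=2: add w[4]='l' → 'sl'
i=4: add w[6]='v' → 'slv'
i=6: add w[1]='z' → 'slvz'
i=8: add w[3]='q' → 'slvzq'
i=10: add w[5]='g' → 'slvzqg'
i=12: add w[0]='o' → 'slvzqgo'
i=14: add w[2]='s' → 'slvzqgos'

slvzqgos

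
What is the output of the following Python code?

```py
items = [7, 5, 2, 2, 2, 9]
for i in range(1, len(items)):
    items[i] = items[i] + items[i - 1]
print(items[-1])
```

27

i=1: items[1] = 5+7 = 12 → [7, 12, 2, 2, 2, 9]
i=2: items[2] = 2+12 = 14 → [7, 12, 14, 2, 2, 9]
i=3: items[3] = 2+14 = 16 → [7, 12, 14, 16, 2, 9]
i=4: items[4] = 2+16 = 18 → [7, 12, 14, 16, 18, 9]
i=5: items[5] = 9+18 = 27 → [7, 12, 14, 16, 18, 27]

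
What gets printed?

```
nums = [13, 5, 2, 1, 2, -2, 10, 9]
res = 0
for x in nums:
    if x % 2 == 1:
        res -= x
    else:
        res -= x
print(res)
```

-40

x=13: odd, res = 0-13 = -13
x=5: odd, res = (-13)-5 = -18
x=2: not odd, res = (-18)-2 = -20
x=1: odd, res = (-20)-1 = -21
x=2: not odd, res = (-21)-2 = -23
x=-2: not odd, res = (-23)-(-2) = -21
x=10: not odd, res = (-21)-10 = -31
x=9: odd, res = (-31)-9 = -40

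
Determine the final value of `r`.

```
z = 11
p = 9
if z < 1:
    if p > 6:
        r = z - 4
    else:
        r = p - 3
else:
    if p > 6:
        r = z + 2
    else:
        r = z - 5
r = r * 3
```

z=11, p=9
z < 1 is False; p > 6 is True
→ r = z + 2 = 13
r = 13*3 = 39

39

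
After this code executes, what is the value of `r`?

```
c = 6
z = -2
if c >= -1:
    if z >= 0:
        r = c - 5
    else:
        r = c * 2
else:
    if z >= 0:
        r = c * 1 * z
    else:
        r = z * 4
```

c=6, z=-2
c >= -1 is True; z >= 0 is False
→ r = c * 2 = 12

12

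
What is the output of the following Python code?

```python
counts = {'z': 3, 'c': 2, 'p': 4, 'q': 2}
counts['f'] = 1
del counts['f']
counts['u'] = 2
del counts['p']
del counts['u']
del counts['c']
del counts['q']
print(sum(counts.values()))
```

3

counts['f'] = 1 → {'z': 3, 'c': 2, 'p': 4, 'q': 2, 'f': 1}
del 'f' → {'z': 3, 'c': 2, 'p': 4, 'q': 2}
counts['u'] = 2 → {'z': 3, 'c': 2, 'p': 4, 'q': 2, 'u': 2}
del 'p' → {'z': 3, 'c': 2, 'q': 2, 'u': 2}
del 'u' → {'z': 3, 'c': 2, 'q': 2}
del 'c' → {'z': 3, 'q': 2}
del 'q' → {'z': 3}
sum of values = 3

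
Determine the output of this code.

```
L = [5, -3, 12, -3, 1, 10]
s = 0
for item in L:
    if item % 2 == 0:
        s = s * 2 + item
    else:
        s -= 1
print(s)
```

22

item=5: not even, s = 0-1 = -1
item=-3: not even, s = (-1)-1 = -2
item=12: even, s = (-2)*2+12 = 8
item=-3: not even, s = 8-1 = 7
item=1: not even, s = 7-1 = 6
item=10: even, s = 6*2+10 = 22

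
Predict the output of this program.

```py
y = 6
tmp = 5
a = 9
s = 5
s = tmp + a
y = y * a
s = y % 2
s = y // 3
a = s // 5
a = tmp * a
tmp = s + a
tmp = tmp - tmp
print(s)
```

18

s = 5+9 = 14
y = 6*9 = 54
s = 54%2 = 0
s = 54//3 = 18
a = 18//5 = 3
a = 5*3 = 15
tmp = 18+15 = 33
tmp = 33-33 = 0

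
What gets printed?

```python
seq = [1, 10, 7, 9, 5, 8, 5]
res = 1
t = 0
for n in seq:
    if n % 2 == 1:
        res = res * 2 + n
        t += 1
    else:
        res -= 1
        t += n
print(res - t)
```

n=1: odd, res = 1*2+1 = 3; t=1
n=10: not odd, res = 3-1 = 2; t=11
n=7: odd, res = 2*2+7 = 11; t=12
n=9: odd, res = 11*2+9 = 31; t=13
n=5: odd, res = 31*2+5 = 67; t=14
n=8: not odd, res = 67-1 = 66; t=22
n=5: odd, res = 66*2+5 = 137; t=23
res-t = 137-23 = 114

114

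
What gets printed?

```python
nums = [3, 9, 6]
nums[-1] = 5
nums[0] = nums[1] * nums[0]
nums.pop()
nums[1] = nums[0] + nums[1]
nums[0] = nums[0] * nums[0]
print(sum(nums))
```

nums[-1] = 5 → [3, 9, 5]
nums[0] = nums[1]*nums[0] = 9*3 = 27 → [27, 9, 5]
pop() removes 5 → [27, 9]
nums[1] = nums[0]+nums[1] = 27+9 = 36 → [27, 36]
nums[0] = nums[0]*nums[0] = 27*27 = 729 → [729, 36]
sum = 765

765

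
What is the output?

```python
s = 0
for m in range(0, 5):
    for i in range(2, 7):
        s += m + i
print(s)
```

150

m=0,i=2: s = 0+2 = 2
m=0,i=3: s = 2+3 = 5
m=0,i=4: s = 5+4 = 9
m=0,i=5: s = 9+5 = 14
m=0,i=6: s = 14+6 = 20
m=1,i=2: s = 20+3 = 23
m=1,i=3: s = 23+4 = 27
m=1,i=4: s = 27+5 = 32
m=1,i=5: s = 32+6 = 38
m=1,i=6: s = 38+7 = 45
m=2,i=2: s = 45+4 = 49
m=2,i=3: s = 49+5 = 54
m=2,i=4: s = 54+6 = 60
m=2,i=5: s = 60+7 = 67
m=2,i=6: s = 67+8 = 75
m=3,i=2: s = 75+5 = 80
m=3,i=3: s = 80+6 = 86
m=3,i=4: s = 86+7 = 93
m=3,i=5: s = 93+8 = 101
m=3,i=6: s = 101+9 = 110
m=4,i=2: s = 110+6 = 116
m=4,i=3: s = 116+7 = 123
m=4,i=4: s = 123+8 = 131
m=4,i=5: s = 131+9 = 140
m=4,i=6: s = 140+10 = 150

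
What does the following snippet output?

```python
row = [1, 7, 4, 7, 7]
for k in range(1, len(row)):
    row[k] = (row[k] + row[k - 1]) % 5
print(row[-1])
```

1

k=1: row[1] = (7+1)%5 = 3 → [1, 3, 4, 7, 7]
k=2: row[2] = (4+3)%5 = 2 → [1, 3, 2, 7, 7]
k=3: row[3] = (7+2)%5 = 4 → [1, 3, 2, 4, 7]
k=4: row[4] = (7+4)%5 = 1 → [1, 3, 2, 4, 1]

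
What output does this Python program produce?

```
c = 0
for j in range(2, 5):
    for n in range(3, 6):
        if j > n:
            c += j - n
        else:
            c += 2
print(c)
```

j=2,n=3: not 2>3, c = 0+2 = 2
j=2,n=4: not 2>4, c = 2+2 = 4
j=2,n=5: not 2>5, c = 4+2 = 6
j=3,n=3: not 3>3, c = 6+2 = 8
j=3,n=4: not 3>4, c = 8+2 = 10
j=3,n=5: not 3>5, c = 10+2 = 12
j=4,n=3: 4>3, c = 12+1 = 13
j=4,n=4: not 4>4, c = 13+2 = 15
j=4,n=5: not 4>5, c = 15+2 = 17

17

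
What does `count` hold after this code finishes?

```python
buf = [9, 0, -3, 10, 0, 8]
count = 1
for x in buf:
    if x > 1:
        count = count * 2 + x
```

72

x=9: >1, count = 1*2+9 = 11
x=0: not >1
x=-3: not >1
x=10: >1, count = 11*2+10 = 32
x=0: not >1
x=8: >1, count = 32*2+8 = 72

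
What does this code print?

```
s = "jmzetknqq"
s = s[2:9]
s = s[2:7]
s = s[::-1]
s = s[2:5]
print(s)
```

nkt

slice [2:9] → 'zetknqq'
slice [2:7] → 'tknqq'
reverse → 'qqnkt'
slice [2:5] → 'nkt'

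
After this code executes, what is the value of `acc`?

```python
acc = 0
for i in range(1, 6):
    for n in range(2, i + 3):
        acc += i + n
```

i=1,n=2: acc = 0+3 = 3
i=1,n=3: acc = 3+4 = 7
i=2,n=2: acc = 7+4 = 11
i=2,n=3: acc = 11+5 = 16
i=2,n=4: acc = 16+6 = 22
i=3,n=2: acc = 22+5 = 27
i=3,n=3: acc = 27+6 = 33
i=3,n=4: acc = 33+7 = 40
i=3,n=5: acc = 40+8 = 48
i=4,n=2: acc = 48+6 = 54
i=4,n=3: acc = 54+7 = 61
i=4,n=4: acc = 61+8 = 69
i=4,n=5: acc = 69+9 = 78
i=4,n=6: acc = 78+10 = 88
i=5,n=2: acc = 88+7 = 95
i=5,n=3: acc = 95+8 = 103
i=5,n=4: acc = 103+9 = 112
i=5,n=5: acc = 112+10 = 122
i=5,n=6: acc = 122+11 = 133
i=5,n=7: acc = 133+12 = 145

145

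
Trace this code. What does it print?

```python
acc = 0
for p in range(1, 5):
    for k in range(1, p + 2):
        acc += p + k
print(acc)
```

p=1,k=1: acc = 0+2 = 2
p=1,k=2: acc = 2+3 = 5
p=2,k=1: acc = 5+3 = 8
p=2,k=2: acc = 8+4 = 12
p=2,k=3: acc = 12+5 = 17
p=3,k=1: acc = 17+4 = 21
p=3,k=2: acc = 21+5 = 26
p=3,k=3: acc = 26+6 = 32
p=3,k=4: acc = 32+7 = 39
p=4,k=1: acc = 39+5 = 44
p=4,k=2: acc = 44+6 = 50
p=4,k=3: acc = 50+7 = 57
p=4,k=4: acc = 57+8 = 65
p=4,k=5: acc = 65+9 = 74

74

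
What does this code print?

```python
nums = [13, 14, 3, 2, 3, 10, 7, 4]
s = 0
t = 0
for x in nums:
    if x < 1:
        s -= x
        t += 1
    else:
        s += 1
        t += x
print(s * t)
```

x=13: not <1, s = 0+1 = 1; t=13
x=14: not <1, s = 1+1 = 2; t=27
x=3: not <1, s = 2+1 = 3; t=30
x=2: not <1, s = 3+1 = 4; t=32
x=3: not <1, s = 4+1 = 5; t=35
x=10: not <1, s = 5+1 = 6; t=45
x=7: not <1, s = 6+1 = 7; t=52
x=4: not <1, s = 7+1 = 8; t=56
s*t = 8*56 = 448

448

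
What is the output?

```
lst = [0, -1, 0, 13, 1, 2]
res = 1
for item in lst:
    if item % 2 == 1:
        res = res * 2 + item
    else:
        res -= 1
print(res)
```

18

item=0: not odd, res = 1-1 = 0
item=-1: odd, res = 0*2+(-1) = -1
item=0: not odd, res = (-1)-1 = -2
item=13: odd, res = (-2)*2+13 = 9
item=1: odd, res = 9*2+1 = 19
item=2: not odd, res = 19-1 = 18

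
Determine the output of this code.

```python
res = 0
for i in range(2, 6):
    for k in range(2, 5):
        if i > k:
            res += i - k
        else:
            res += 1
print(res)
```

16

i=2,k=2: not 2>2, res = 0+1 = 1
i=2,k=3: not 2>3, res = 1+1 = 2
i=2,k=4: not 2>4, res = 2+1 = 3
i=3,k=2: 3>2, res = 3+1 = 4
i=3,k=3: not 3>3, res = 4+1 = 5
i=3,k=4: not 3>4, res = 5+1 = 6
i=4,k=2: 4>2, res = 6+2 = 8
i=4,k=3: 4>3, res = 8+1 = 9
i=4,k=4: not 4>4, res = 9+1 = 10
i=5,k=2: 5>2, res = 10+3 = 13
i=5,k=3: 5>3, res = 13+2 = 15
i=5,k=4: 5>4, res = 15+1 = 16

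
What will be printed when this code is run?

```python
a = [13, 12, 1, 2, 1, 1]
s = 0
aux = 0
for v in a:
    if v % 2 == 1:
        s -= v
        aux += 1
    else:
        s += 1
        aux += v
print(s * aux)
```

v=13: odd, s = 0-13 = -13; aux=1
v=12: not odd, s = (-13)+1 = -12; aux=13
v=1: odd, s = (-12)-1 = -13; aux=14
v=2: not odd, s = (-13)+1 = -12; aux=16
v=1: odd, s = (-12)-1 = -13; aux=17
v=1: odd, s = (-13)-1 = -14; aux=18
s*aux = (-14)*18 = -252

-252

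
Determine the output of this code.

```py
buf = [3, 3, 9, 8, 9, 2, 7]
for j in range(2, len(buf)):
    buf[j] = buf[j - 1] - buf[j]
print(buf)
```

j=2: buf[2] = 3-9 = -6 → [3, 3, -6, 8, 9, 2, 7]
j=3: buf[3] = (-6)-8 = -14 → [3, 3, -6, -14, 9, 2, 7]
j=4: buf[4] = (-14)-9 = -23 → [3, 3, -6, -14, -23, 2, 7]
j=5: buf[5] = (-23)-2 = -25 → [3, 3, -6, -14, -23, -25, 7]
j=6: buf[6] = (-25)-7 = -32 → [3, 3, -6, -14, -23, -25, -32]

[3, 3, -6, -14, -23, -25, -32]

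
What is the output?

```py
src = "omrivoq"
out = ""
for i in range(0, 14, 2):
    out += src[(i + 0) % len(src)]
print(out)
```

i=0: add src[0]='o' → 'o'
i=2: add src[2]='r' → 'or'
i=4: add src[4]='v' → 'orv'
i=6: add src[6]='q' → 'orvq'
i=8: add src[1]='m' → 'orvqm'
i=10: add src[3]='i' → 'orvqmi'
i=12: add src[5]='o' → 'orvqmio'

orvqmio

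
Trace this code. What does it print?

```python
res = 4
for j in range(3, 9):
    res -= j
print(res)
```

j=3: res = 4-3 = 1
j=4: res = 1-4 = -3
j=5: res = (-3)-5 = -8
j=6: res = (-8)-6 = -14
j=7: res = (-14)-7 = -21
j=8: res = (-21)-8 = -29

-29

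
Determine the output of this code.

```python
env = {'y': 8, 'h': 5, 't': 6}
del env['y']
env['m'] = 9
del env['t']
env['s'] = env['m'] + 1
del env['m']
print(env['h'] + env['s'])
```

15

del 'y' → {'h': 5, 't': 6}
env['m'] = 9 → {'h': 5, 't': 6, 'm': 9}
del 't' → {'h': 5, 'm': 9}
env['s'] = env['m']+1 = 10 → {'h': 5, 'm': 9, 's': 10}
del 'm' → {'h': 5, 's': 10}
env['h']+env['s'] = 5+10 = 15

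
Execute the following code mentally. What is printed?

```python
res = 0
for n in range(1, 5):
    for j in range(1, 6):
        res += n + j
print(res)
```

110

n=1,j=1: res = 0+2 = 2
n=1,j=2: res = 2+3 = 5
n=1,j=3: res = 5+4 = 9
n=1,j=4: res = 9+5 = 14
n=1,j=5: res = 14+6 = 20
n=2,j=1: res = 20+3 = 23
n=2,j=2: res = 23+4 = 27
n=2,j=3: res = 27+5 = 32
n=2,j=4: res = 32+6 = 38
n=2,j=5: res = 38+7 = 45
n=3,j=1: res = 45+4 = 49
n=3,j=2: res = 49+5 = 54
n=3,j=3: res = 54+6 = 60
n=3,j=4: res = 60+7 = 67
n=3,j=5: res = 67+8 = 75
n=4,j=1: res = 75+5 = 80
n=4,j=2: res = 80+6 = 86
n=4,j=3: res = 86+7 = 93
n=4,j=4: res = 93+8 = 101
n=4,j=5: res = 101+9 = 110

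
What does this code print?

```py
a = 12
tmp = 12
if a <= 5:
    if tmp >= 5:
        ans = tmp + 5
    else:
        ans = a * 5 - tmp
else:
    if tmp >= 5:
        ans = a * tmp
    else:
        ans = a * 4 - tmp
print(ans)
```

a=12, tmp=12
a <= 5 is False; tmp >= 5 is True
→ ans = a * tmp = 144

144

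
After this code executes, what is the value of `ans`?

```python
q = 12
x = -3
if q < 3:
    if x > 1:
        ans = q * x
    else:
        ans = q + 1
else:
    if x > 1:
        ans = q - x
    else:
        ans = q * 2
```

24

q=12, x=-3
q < 3 is False; x > 1 is False
→ ans = q * 2 = 24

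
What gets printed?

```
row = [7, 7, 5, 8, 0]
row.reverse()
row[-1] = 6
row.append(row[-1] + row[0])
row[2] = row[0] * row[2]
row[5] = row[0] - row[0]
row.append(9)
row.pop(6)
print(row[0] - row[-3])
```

-7

reverse → [0, 8, 5, 7, 7]
row[-1] = 6 → [0, 8, 5, 7, 6]
append row[-1]+row[0] = 6+0 = 6 → [0, 8, 5, 7, 6, 6]
row[2] = row[0]*row[2] = 0*5 = 0 → [0, 8, 0, 7, 6, 6]
row[5] = row[0]-row[0] = 0-0 = 0 → [0, 8, 0, 7, 6, 0]
append 9 → [0, 8, 0, 7, 6, 0, 9]
pop(6) removes 9 → [0, 8, 0, 7, 6, 0]
row[0]-row[-3] = 0-7 = -7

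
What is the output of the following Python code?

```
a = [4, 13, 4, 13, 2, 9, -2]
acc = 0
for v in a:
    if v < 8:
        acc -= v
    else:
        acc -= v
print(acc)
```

-43

v=4: <8, acc = 0-4 = -4
v=13: not <8, acc = (-4)-13 = -17
v=4: <8, acc = (-17)-4 = -21
v=13: not <8, acc = (-21)-13 = -34
v=2: <8, acc = (-34)-2 = -36
v=9: not <8, acc = (-36)-9 = -45
v=-2: <8, acc = (-45)-(-2) = -43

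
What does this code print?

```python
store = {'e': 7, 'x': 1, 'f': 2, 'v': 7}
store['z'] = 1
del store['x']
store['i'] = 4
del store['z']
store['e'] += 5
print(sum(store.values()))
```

store['z'] = 1 → {'e': 7, 'x': 1, 'f': 2, 'v': 7, 'z': 1}
del 'x' → {'e': 7, 'f': 2, 'v': 7, 'z': 1}
store['i'] = 4 → {'e': 7, 'f': 2, 'v': 7, 'z': 1, 'i': 4}
del 'z' → {'e': 7, 'f': 2, 'v': 7, 'i': 4}
store['e'] = 7+5 = 12 → {'e': 12, 'f': 2, 'v': 7, 'i': 4}
sum of values = 25

25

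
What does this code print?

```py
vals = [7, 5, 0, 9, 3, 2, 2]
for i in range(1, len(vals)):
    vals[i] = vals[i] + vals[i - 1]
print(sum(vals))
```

130

i=1: vals[1] = 5+7 = 12 → [7, 12, 0, 9, 3, 2, 2]
i=2: vals[2] = 0+12 = 12 → [7, 12, 12, 9, 3, 2, 2]
i=3: vals[3] = 9+12 = 21 → [7, 12, 12, 21, 3, 2, 2]
i=4: vals[4] = 3+21 = 24 → [7, 12, 12, 21, 24, 2, 2]
i=5: vals[5] = 2+24 = 26 → [7, 12, 12, 21, 24, 26, 2]
i=6: vals[6] = 2+26 = 28 → [7, 12, 12, 21, 24, 26, 28]
sum = 130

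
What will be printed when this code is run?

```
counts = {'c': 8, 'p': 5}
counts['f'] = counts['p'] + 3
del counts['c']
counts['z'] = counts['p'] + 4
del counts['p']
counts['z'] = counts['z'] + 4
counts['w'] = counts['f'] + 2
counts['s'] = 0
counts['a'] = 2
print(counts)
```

{'f': 8, 'z': 13, 'w': 10, 's': 0, 'a': 2}

counts['f'] = counts['p']+3 = 8 → {'c': 8, 'p': 5, 'f': 8}
del 'c' → {'p': 5, 'f': 8}
counts['z'] = counts['p']+4 = 9 → {'p': 5, 'f': 8, 'z': 9}
del 'p' → {'f': 8, 'z': 9}
counts['z'] = counts['z']+4 = 13 → {'f': 8, 'z': 13}
counts['w'] = counts['f']+2 = 10 → {'f': 8, 'z': 13, 'w': 10}
counts['s'] = 0 → {'f': 8, 'z': 13, 'w': 10, 's': 0}
counts['a'] = 2 → {'f': 8, 'z': 13, 'w': 10, 's': 0, 'a': 2}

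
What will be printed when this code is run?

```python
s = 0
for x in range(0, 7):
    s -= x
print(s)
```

x=0: s = 0-0 = 0
x=1: s = 0-1 = -1
x=2: s = (-1)-2 = -3
x=3: s = (-3)-3 = -6
x=4: s = (-6)-4 = -10
x=5: s = (-10)-5 = -15
x=6: s = (-15)-6 = -21

-21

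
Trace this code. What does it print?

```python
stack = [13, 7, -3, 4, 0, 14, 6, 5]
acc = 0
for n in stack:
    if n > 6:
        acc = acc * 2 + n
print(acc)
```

n=13: >6, acc = 0*2+13 = 13
n=7: >6, acc = 13*2+7 = 33
n=-3: not >6
n=4: not >6
n=0: not >6
n=14: >6, acc = 33*2+14 = 80
n=6: not >6
n=5: not >6

80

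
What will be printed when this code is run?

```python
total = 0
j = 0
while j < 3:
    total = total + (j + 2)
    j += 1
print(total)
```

9

j=0: total = 0+2 = 2
j=1: total = 2+3 = 5
j=2: total = 5+4 = 9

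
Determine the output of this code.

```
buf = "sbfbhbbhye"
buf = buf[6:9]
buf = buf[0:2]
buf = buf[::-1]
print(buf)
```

hb

slice [6:9] → 'bhy'
slice [0:2] → 'bh'
reverse → 'hb'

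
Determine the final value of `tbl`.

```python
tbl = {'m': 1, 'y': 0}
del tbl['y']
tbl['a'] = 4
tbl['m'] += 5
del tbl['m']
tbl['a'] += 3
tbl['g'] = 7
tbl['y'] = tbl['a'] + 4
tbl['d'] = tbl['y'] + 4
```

{'a': 7, 'g': 7, 'y': 11, 'd': 15}

del 'y' → {'m': 1}
tbl['a'] = 4 → {'m': 1, 'a': 4}
tbl['m'] = 1+5 = 6 → {'m': 6, 'a': 4}
del 'm' → {'a': 4}
tbl['a'] = 4+3 = 7 → {'a': 7}
tbl['g'] = 7 → {'a': 7, 'g': 7}
tbl['y'] = tbl['a']+4 = 11 → {'a': 7, 'g': 7, 'y': 11}
tbl['d'] = tbl['y']+4 = 15 → {'a': 7, 'g': 7, 'y': 11, 'd': 15}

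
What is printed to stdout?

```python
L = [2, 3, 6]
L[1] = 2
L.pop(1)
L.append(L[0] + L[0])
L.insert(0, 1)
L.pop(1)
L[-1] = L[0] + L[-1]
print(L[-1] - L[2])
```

0

L[1] = 2 → [2, 2, 6]
pop(1) removes 2 → [2, 6]
append L[0]+L[0] = 2+2 = 4 → [2, 6, 4]
insert 1 at 0 → [1, 2, 6, 4]
pop(1) removes 2 → [1, 6, 4]
L[-1] = L[0]+L[-1] = 1+4 = 5 → [1, 6, 5]
L[-1]-L[2] = 5-5 = 0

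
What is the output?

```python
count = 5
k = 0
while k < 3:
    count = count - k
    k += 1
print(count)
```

2

k=0: count = 5-0 = 5
k=1: count = 5-1 = 4
k=2: count = 4-2 = 2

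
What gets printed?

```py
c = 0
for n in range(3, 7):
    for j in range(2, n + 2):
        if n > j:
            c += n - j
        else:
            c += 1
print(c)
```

28

n=3,j=2: 3>2, c = 0+1 = 1
n=3,j=3: not 3>3, c = 1+1 = 2
n=3,j=4: not 3>4, c = 2+1 = 3
n=4,j=2: 4>2, c = 3+2 = 5
n=4,j=3: 4>3, c = 5+1 = 6
n=4,j=4: not 4>4, c = 6+1 = 7
n=4,j=5: not 4>5, c = 7+1 = 8
n=5,j=2: 5>2, c = 8+3 = 11
n=5,j=3: 5>3, c = 11+2 = 13
n=5,j=4: 5>4, c = 13+1 = 14
n=5,j=5: not 5>5, c = 14+1 = 15
n=5,j=6: not 5>6, c = 15+1 = 16
n=6,j=2: 6>2, c = 16+4 = 20
n=6,j=3: 6>3, c = 20+3 = 23
n=6,j=4: 6>4, c = 23+2 = 25
n=6,j=5: 6>5, c = 25+1 = 26
n=6,j=6: not 6>6, c = 26+1 = 27
n=6,j=7: not 6>7, c = 27+1 = 28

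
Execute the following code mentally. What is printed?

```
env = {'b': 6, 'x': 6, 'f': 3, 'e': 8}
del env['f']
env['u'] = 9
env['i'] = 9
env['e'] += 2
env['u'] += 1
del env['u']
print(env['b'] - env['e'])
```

-4

del 'f' → {'b': 6, 'x': 6, 'e': 8}
env['u'] = 9 → {'b': 6, 'x': 6, 'e': 8, 'u': 9}
env['i'] = 9 → {'b': 6, 'x': 6, 'e': 8, 'u': 9, 'i': 9}
env['e'] = 8+2 = 10 → {'b': 6, 'x': 6, 'e': 10, 'u': 9, 'i': 9}
env['u'] = 9+1 = 10 → {'b': 6, 'x': 6, 'e': 10, 'u': 10, 'i': 9}
del 'u' → {'b': 6, 'x': 6, 'e': 10, 'i': 9}
env['b']-env['e'] = 6-10 = -4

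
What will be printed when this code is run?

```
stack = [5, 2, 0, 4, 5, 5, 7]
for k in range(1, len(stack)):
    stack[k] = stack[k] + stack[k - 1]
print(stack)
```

[5, 7, 7, 11, 16, 21, 28]

k=1: stack[1] = 2+5 = 7 → [5, 7, 0, 4, 5, 5, 7]
k=2: stack[2] = 0+7 = 7 → [5, 7, 7, 4, 5, 5, 7]
k=3: stack[3] = 4+7 = 11 → [5, 7, 7, 11, 5, 5, 7]
k=4: stack[4] = 5+11 = 16 → [5, 7, 7, 11, 16, 5, 7]
k=5: stack[5] = 5+16 = 21 → [5, 7, 7, 11, 16, 21, 7]
k=6: stack[6] = 7+21 = 28 → [5, 7, 7, 11, 16, 21, 28]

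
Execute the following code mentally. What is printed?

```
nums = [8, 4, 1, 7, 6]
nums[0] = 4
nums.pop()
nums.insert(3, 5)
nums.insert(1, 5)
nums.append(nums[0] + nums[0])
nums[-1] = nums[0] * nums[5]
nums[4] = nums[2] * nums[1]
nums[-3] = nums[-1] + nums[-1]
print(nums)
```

[4, 5, 4, 1, 56, 7, 28]

nums[0] = 4 → [4, 4, 1, 7, 6]
pop() removes 6 → [4, 4, 1, 7]
insert 5 at 3 → [4, 4, 1, 5, 7]
insert 5 at 1 → [4, 5, 4, 1, 5, 7]
append nums[0]+nums[0] = 4+4 = 8 → [4, 5, 4, 1, 5, 7, 8]
nums[-1] = nums[0]*nums[5] = 4*7 = 28 → [4, 5, 4, 1, 5, 7, 28]
nums[4] = nums[2]*nums[1] = 4*5 = 20 → [4, 5, 4, 1, 20, 7, 28]
nums[-3] = nums[-1]+nums[-1] = 28+28 = 56 → [4, 5, 4, 1, 56, 7, 28]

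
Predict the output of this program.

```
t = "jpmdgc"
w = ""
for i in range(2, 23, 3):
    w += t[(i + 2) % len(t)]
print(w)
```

i=2: add t[4]='g' → 'g'
i=5: add t[1]='p' → 'gp'
i=8: add t[4]='g' → 'gpg'
i=11: add t[1]='p' → 'gpgp'
i=14: add t[4]='g' → 'gpgpg'
i=17: add t[1]='p' → 'gpgpgp'
i=20: add t[4]='g' → 'gpgpgpg'

gpgpgpg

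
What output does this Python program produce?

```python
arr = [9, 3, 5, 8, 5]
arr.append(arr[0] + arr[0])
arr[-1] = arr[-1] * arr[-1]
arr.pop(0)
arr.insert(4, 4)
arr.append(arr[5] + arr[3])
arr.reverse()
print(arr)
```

append arr[0]+arr[0] = 9+9 = 18 → [9, 3, 5, 8, 5, 18]
arr[-1] = arr[-1]*arr[-1] = 18*18 = 324 → [9, 3, 5, 8, 5, 324]
pop(0) removes 9 → [3, 5, 8, 5, 324]
insert 4 at 4 → [3, 5, 8, 5, 4, 324]
append arr[5]+arr[3] = 324+5 = 329 → [3, 5, 8, 5, 4, 324, 329]
reverse → [329, 324, 4, 5, 8, 5, 3]

[329, 324, 4, 5, 8, 5, 3]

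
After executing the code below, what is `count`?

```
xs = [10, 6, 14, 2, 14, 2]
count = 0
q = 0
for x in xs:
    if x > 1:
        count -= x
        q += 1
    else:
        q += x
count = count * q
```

x=10: >1, count = 0-10 = -10; q=1
x=6: >1, count = (-10)-6 = -16; q=2
x=14: >1, count = (-16)-14 = -30; q=3
x=2: >1, count = (-30)-2 = -32; q=4
x=14: >1, count = (-32)-14 = -46; q=5
x=2: >1, count = (-46)-2 = -48; q=6
count*q = (-48)*6 = -288

-288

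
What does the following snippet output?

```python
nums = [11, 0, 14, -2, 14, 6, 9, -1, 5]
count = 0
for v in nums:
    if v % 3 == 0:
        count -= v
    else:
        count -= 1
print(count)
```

-21

v=11: not %3==0, count = 0-1 = -1
v=0: %3==0, count = (-1)-0 = -1
v=14: not %3==0, count = (-1)-1 = -2
v=-2: not %3==0, count = (-2)-1 = -3
v=14: not %3==0, count = (-3)-1 = -4
v=6: %3==0, count = (-4)-6 = -10
v=9: %3==0, count = (-10)-9 = -19
v=-1: not %3==0, count = (-19)-1 = -20
v=5: not %3==0, count = (-20)-1 = -21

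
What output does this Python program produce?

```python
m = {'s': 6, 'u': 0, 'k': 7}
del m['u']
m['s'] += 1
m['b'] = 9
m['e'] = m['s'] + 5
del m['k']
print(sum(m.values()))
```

del 'u' → {'s': 6, 'k': 7}
m['s'] = 6+1 = 7 → {'s': 7, 'k': 7}
m['b'] = 9 → {'s': 7, 'k': 7, 'b': 9}
m['e'] = m['s']+5 = 12 → {'s': 7, 'k': 7, 'b': 9, 'e': 12}
del 'k' → {'s': 7, 'b': 9, 'e': 12}
sum of values = 28

28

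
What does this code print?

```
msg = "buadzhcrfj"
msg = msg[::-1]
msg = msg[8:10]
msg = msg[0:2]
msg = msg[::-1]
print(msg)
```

reverse → 'jfrchzdaub'
slice [8:10] → 'ub'
slice [0:2] → 'ub'
reverse → 'bu'

bu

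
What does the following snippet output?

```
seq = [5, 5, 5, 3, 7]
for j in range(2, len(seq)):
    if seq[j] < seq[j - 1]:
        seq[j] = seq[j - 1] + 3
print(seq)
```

[5, 5, 5, 8, 11]

j=2: 5>=5, unchanged → [5, 5, 5, 3, 7]
j=3: 3<5, seq[3] = 5+3 = 8 → [5, 5, 5, 8, 7]
j=4: 7<8, seq[4] = 8+3 = 11 → [5, 5, 5, 8, 11]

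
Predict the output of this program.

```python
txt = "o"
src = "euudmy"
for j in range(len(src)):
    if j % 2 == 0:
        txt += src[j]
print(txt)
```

oeum

j=0: add 'e' → 'oe'
j=1: skip
j=2: add 'u' → 'oeu'
j=3: skip
j=4: add 'm' → 'oeum'
j=5: skip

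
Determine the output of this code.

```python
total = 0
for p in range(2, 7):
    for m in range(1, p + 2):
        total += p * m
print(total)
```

375

p=2,m=1: total = 0+2 = 2
p=2,m=2: total = 2+4 = 6
p=2,m=3: total = 6+6 = 12
p=3,m=1: total = 12+3 = 15
p=3,m=2: total = 15+6 = 21
p=3,m=3: total = 21+9 = 30
p=3,m=4: total = 30+12 = 42
p=4,m=1: total = 42+4 = 46
p=4,m=2: total = 46+8 = 54
p=4,m=3: total = 54+12 = 66
p=4,m=4: total = 66+16 = 82
p=4,m=5: total = 82+20 = 102
p=5,m=1: total = 102+5 = 107
p=5,m=2: total = 107+10 = 117
p=5,m=3: total = 117+15 = 132
p=5,m=4: total = 132+20 = 152
p=5,m=5: total = 152+25 = 177
p=5,m=6: total = 177+30 = 207
p=6,m=1: total = 207+6 = 213
p=6,m=2: total = 213+12 = 225
p=6,m=3: total = 225+18 = 243
p=6,m=4: total = 243+24 = 267
p=6,m=5: total = 267+30 = 297
p=6,m=6: total = 297+36 = 333
p=6,m=7: total = 333+42 = 375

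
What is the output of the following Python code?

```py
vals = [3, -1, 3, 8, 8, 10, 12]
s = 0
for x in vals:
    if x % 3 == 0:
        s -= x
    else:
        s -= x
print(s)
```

-43

x=3: %3==0, s = 0-3 = -3
x=-1: not %3==0, s = (-3)-(-1) = -2
x=3: %3==0, s = (-2)-3 = -5
x=8: not %3==0, s = (-5)-8 = -13
x=8: not %3==0, s = (-13)-8 = -21
x=10: not %3==0, s = (-21)-10 = -31
x=12: %3==0, s = (-31)-12 = -43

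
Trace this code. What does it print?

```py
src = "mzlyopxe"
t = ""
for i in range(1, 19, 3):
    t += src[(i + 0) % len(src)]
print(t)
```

zoelpm

i=1: add src[1]='z' → 'z'
i=4: add src[4]='o' → 'zo'
i=7: add src[7]='e' → 'zoe'
i=10: add src[2]='l' → 'zoel'
i=13: add src[5]='p' → 'zoelp'
i=16: add src[0]='m' → 'zoelpm'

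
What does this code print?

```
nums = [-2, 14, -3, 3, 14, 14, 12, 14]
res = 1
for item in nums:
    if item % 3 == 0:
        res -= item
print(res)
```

item=-2: not %3==0
item=14: not %3==0
item=-3: %3==0, res = 1-(-3) = 4
item=3: %3==0, res = 4-3 = 1
item=14: not %3==0
item=14: not %3==0
item=12: %3==0, res = 1-12 = -11
item=14: not %3==0

-11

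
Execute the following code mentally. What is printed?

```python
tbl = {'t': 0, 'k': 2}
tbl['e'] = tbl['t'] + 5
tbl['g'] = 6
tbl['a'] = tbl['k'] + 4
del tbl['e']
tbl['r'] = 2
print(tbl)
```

{'t': 0, 'k': 2, 'g': 6, 'a': 6, 'r': 2}

tbl['e'] = tbl['t']+5 = 5 → {'t': 0, 'k': 2, 'e': 5}
tbl['g'] = 6 → {'t': 0, 'k': 2, 'e': 5, 'g': 6}
tbl['a'] = tbl['k']+4 = 6 → {'t': 0, 'k': 2, 'e': 5, 'g': 6, 'a': 6}
del 'e' → {'t': 0, 'k': 2, 'g': 6, 'a': 6}
tbl['r'] = 2 → {'t': 0, 'k': 2, 'g': 6, 'a': 6, 'r': 2}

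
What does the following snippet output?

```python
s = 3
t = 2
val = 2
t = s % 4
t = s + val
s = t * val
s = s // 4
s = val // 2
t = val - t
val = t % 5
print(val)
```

t = 3%4 = 3
t = 3+2 = 5
s = 5*2 = 10
s = 10//4 = 2
s = 2//2 = 1
t = 2-5 = -3
val = (-3)%5 = 2

2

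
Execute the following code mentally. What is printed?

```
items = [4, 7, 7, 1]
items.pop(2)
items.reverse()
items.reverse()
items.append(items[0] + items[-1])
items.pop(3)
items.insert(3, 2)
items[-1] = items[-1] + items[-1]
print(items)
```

pop(2) removes 7 → [4, 7, 1]
reverse → [1, 7, 4]
reverse → [4, 7, 1]
append items[0]+items[-1] = 4+1 = 5 → [4, 7, 1, 5]
pop(3) removes 5 → [4, 7, 1]
insert 2 at 3 → [4, 7, 1, 2]
items[-1] = items[-1]+items[-1] = 2+2 = 4 → [4, 7, 1, 4]

[4, 7, 1, 4]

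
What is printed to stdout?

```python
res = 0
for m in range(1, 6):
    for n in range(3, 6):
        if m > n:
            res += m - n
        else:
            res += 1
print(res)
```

16

m=1,n=3: not 1>3, res = 0+1 = 1
m=1,n=4: not 1>4, res = 1+1 = 2
m=1,n=5: not 1>5, res = 2+1 = 3
m=2,n=3: not 2>3, res = 3+1 = 4
m=2,n=4: not 2>4, res = 4+1 = 5
m=2,n=5: not 2>5, res = 5+1 = 6
m=3,n=3: not 3>3, res = 6+1 = 7
m=3,n=4: not 3>4, res = 7+1 = 8
m=3,n=5: not 3>5, res = 8+1 = 9
m=4,n=3: 4>3, res = 9+1 = 10
m=4,n=4: not 4>4, res = 10+1 = 11
m=4,n=5: not 4>5, res = 11+1 = 12
m=5,n=3: 5>3, res = 12+2 = 14
m=5,n=4: 5>4, res = 14+1 = 15
m=5,n=5: not 5>5, res = 15+1 = 16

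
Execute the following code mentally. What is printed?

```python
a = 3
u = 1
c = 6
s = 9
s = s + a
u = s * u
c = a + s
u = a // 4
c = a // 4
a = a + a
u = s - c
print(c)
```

0

s = 9+3 = 12
u = 12*1 = 12
c = 3+12 = 15
u = 3//4 = 0
c = 3//4 = 0
a = 3+3 = 6
u = 12-0 = 12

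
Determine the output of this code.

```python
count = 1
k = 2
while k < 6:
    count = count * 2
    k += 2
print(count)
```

k=2: count = 1*2 = 2
k=4: count = 2*2 = 4

4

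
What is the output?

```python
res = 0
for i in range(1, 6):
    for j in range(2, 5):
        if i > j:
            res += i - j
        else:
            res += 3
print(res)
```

i=1,j=2: not 1>2, res = 0+3 = 3
i=1,j=3: not 1>3, res = 3+3 = 6
i=1,j=4: not 1>4, res = 6+3 = 9
i=2,j=2: not 2>2, res = 9+3 = 12
i=2,j=3: not 2>3, res = 12+3 = 15
i=2,j=4: not 2>4, res = 15+3 = 18
i=3,j=2: 3>2, res = 18+1 = 19
i=3,j=3: not 3>3, res = 19+3 = 22
i=3,j=4: not 3>4, res = 22+3 = 25
i=4,j=2: 4>2, res = 25+2 = 27
i=4,j=3: 4>3, res = 27+1 = 28
i=4,j=4: not 4>4, res = 28+3 = 31
i=5,j=2: 5>2, res = 31+3 = 34
i=5,j=3: 5>3, res = 34+2 = 36
i=5,j=4: 5>4, res = 36+1 = 37

37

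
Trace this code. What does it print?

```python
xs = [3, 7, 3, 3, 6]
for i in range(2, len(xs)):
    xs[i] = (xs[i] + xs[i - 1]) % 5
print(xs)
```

i=2: xs[2] = (3+7)%5 = 0 → [3, 7, 0, 3, 6]
i=3: xs[3] = (3+0)%5 = 3 → [3, 7, 0, 3, 6]
i=4: xs[4] = (6+3)%5 = 4 → [3, 7, 0, 3, 4]

[3, 7, 0, 3, 4]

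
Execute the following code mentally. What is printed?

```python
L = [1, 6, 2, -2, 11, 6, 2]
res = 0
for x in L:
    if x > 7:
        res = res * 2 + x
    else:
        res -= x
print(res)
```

-11

x=1: not >7, res = 0-1 = -1
x=6: not >7, res = (-1)-6 = -7
x=2: not >7, res = (-7)-2 = -9
x=-2: not >7, res = (-9)-(-2) = -7
x=11: >7, res = (-7)*2+11 = -3
x=6: not >7, res = (-3)-6 = -9
x=2: not >7, res = (-9)-2 = -11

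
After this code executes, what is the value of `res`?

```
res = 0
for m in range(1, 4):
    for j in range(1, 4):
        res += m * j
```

m=1,j=1: res = 0+1 = 1
m=1,j=2: res = 1+2 = 3
m=1,j=3: res = 3+3 = 6
m=2,j=1: res = 6+2 = 8
m=2,j=2: res = 8+4 = 12
m=2,j=3: res = 12+6 = 18
m=3,j=1: res = 18+3 = 21
m=3,j=2: res = 21+6 = 27
m=3,j=3: res = 27+9 = 36

36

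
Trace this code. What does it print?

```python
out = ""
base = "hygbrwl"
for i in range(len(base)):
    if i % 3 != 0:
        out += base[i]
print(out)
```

i=0: skip
i=1: add 'y' → 'y'
i=2: add 'g' → 'yg'
i=3: skip
i=4: add 'r' → 'ygr'
i=5: add 'w' → 'ygrw'
i=6: skip

ygrw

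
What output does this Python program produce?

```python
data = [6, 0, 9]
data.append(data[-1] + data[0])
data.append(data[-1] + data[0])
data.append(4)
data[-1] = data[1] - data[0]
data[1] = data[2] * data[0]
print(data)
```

append data[-1]+data[0] = 9+6 = 15 → [6, 0, 9, 15]
append data[-1]+data[0] = 15+6 = 21 → [6, 0, 9, 15, 21]
append 4 → [6, 0, 9, 15, 21, 4]
data[-1] = data[1]-data[0] = 0-6 = -6 → [6, 0, 9, 15, 21, -6]
data[1] = data[2]*data[0] = 9*6 = 54 → [6, 54, 9, 15, 21, -6]

[6, 54, 9, 15, 21, -6]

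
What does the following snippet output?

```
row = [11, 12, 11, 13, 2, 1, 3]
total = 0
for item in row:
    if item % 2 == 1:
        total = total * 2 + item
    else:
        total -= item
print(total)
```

121

item=11: odd, total = 0*2+11 = 11
item=12: not odd, total = 11-12 = -1
item=11: odd, total = (-1)*2+11 = 9
item=13: odd, total = 9*2+13 = 31
item=2: not odd, total = 31-2 = 29
item=1: odd, total = 29*2+1 = 59
item=3: odd, total = 59*2+3 = 121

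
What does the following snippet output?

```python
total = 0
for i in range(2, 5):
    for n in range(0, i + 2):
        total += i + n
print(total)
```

78

i=2,n=0: total = 0+2 = 2
i=2,n=1: total = 2+3 = 5
i=2,n=2: total = 5+4 = 9
i=2,n=3: total = 9+5 = 14
i=3,n=0: total = 14+3 = 17
i=3,n=1: total = 17+4 = 21
i=3,n=2: total = 21+5 = 26
i=3,n=3: total = 26+6 = 32
i=3,n=4: total = 32+7 = 39
i=4,n=0: total = 39+4 = 43
i=4,n=1: total = 43+5 = 48
i=4,n=2: total = 48+6 = 54
i=4,n=3: total = 54+7 = 61
i=4,n=4: total = 61+8 = 69
i=4,n=5: total = 69+9 = 78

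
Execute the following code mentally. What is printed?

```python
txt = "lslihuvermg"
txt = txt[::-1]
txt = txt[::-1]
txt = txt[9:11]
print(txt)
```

mg

reverse → 'gmrevuhilsl'
reverse → 'lslihuvermg'
slice [9:11] → 'mg'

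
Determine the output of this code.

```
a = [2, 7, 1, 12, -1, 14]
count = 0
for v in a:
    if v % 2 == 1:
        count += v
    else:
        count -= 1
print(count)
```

v=2: not odd, count = 0-1 = -1
v=7: odd, count = (-1)+7 = 6
v=1: odd, count = 6+1 = 7
v=12: not odd, count = 7-1 = 6
v=-1: odd, count = 6+(-1) = 5
v=14: not odd, count = 5-1 = 4

4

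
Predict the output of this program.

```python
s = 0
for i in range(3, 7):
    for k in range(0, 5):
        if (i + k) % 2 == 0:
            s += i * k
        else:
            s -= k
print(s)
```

72

i=3,k=0: odd sum, s = 0-0 = 0
i=3,k=1: even sum, s = 0+3 = 3
i=3,k=2: odd sum, s = 3-2 = 1
i=3,k=3: even sum, s = 1+9 = 10
i=3,k=4: odd sum, s = 10-4 = 6
i=4,k=0: even sum, s = 6+0 = 6
i=4,k=1: odd sum, s = 6-1 = 5
i=4,k=2: even sum, s = 5+8 = 13
i=4,k=3: odd sum, s = 13-3 = 10
i=4,k=4: even sum, s = 10+16 = 26
i=5,k=0: odd sum, s = 26-0 = 26
i=5,k=1: even sum, s = 26+5 = 31
i=5,k=2: odd sum, s = 31-2 = 29
i=5,k=3: even sum, s = 29+15 = 44
i=5,k=4: odd sum, s = 44-4 = 40
i=6,k=0: even sum, s = 40+0 = 40
i=6,k=1: odd sum, s = 40-1 = 39
i=6,k=2: even sum, s = 39+12 = 51
i=6,k=3: odd sum, s = 51-3 = 48
i=6,k=4: even sum, s = 48+24 = 72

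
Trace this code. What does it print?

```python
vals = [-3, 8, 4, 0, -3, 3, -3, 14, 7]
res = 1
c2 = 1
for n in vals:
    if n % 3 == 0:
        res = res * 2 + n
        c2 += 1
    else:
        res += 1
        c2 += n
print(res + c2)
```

n=-3: %3==0, res = 1*2+(-3) = -1; c2=2
n=8: not %3==0, res = (-1)+1 = 0; c2=10
n=4: not %3==0, res = 0+1 = 1; c2=14
n=0: %3==0, res = 1*2+0 = 2; c2=15
n=-3: %3==0, res = 2*2+(-3) = 1; c2=16
n=3: %3==0, res = 1*2+3 = 5; c2=17
n=-3: %3==0, res = 5*2+(-3) = 7; c2=18
n=14: not %3==0, res = 7+1 = 8; c2=32
n=7: not %3==0, res = 8+1 = 9; c2=39
res+c2 = 9+39 = 48

48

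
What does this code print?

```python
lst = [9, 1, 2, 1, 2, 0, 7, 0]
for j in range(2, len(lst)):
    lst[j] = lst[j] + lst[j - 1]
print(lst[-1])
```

j=2: lst[2] = 2+1 = 3 → [9, 1, 3, 1, 2, 0, 7, 0]
j=3: lst[3] = 1+3 = 4 → [9, 1, 3, 4, 2, 0, 7, 0]
j=4: lst[4] = 2+4 = 6 → [9, 1, 3, 4, 6, 0, 7, 0]
j=5: lst[5] = 0+6 = 6 → [9, 1, 3, 4, 6, 6, 7, 0]
j=6: lst[6] = 7+6 = 13 → [9, 1, 3, 4, 6, 6, 13, 0]
j=7: lst[7] = 0+13 = 13 → [9, 1, 3, 4, 6, 6, 13, 13]

13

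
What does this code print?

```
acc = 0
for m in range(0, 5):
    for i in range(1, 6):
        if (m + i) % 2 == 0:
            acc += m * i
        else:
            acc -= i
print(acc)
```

m=0,i=1: odd sum, acc = 0-1 = -1
m=0,i=2: even sum, acc = (-1)+0 = -1
m=0,i=3: odd sum, acc = (-1)-3 = -4
m=0,i=4: even sum, acc = (-4)+0 = -4
m=0,i=5: odd sum, acc = (-4)-5 = -9
m=1,i=1: even sum, acc = (-9)+1 = -8
m=1,i=2: odd sum, acc = (-8)-2 = -10
m=1,i=3: even sum, acc = (-10)+3 = -7
m=1,i=4: odd sum, acc = (-7)-4 = -11
m=1,i=5: even sum, acc = (-11)+5 = -6
m=2,i=1: odd sum, acc = (-6)-1 = -7
m=2,i=2: even sum, acc = (-7)+4 = -3
m=2,i=3: odd sum, acc = (-3)-3 = -6
m=2,i=4: even sum, acc = (-6)+8 = 2
m=2,i=5: odd sum, acc = 2-5 = -3
m=3,i=1: even sum, acc = (-3)+3 = 0
m=3,i=2: odd sum, acc = 0-2 = -2
m=3,i=3: even sum, acc = (-2)+9 = 7
m=3,i=4: odd sum, acc = 7-4 = 3
m=3,i=5: even sum, acc = 3+15 = 18
m=4,i=1: odd sum, acc = 18-1 = 17
m=4,i=2: even sum, acc = 17+8 = 25
m=4,i=3: odd sum, acc = 25-3 = 22
m=4,i=4: even sum, acc = 22+16 = 38
m=4,i=5: odd sum, acc = 38-5 = 33

33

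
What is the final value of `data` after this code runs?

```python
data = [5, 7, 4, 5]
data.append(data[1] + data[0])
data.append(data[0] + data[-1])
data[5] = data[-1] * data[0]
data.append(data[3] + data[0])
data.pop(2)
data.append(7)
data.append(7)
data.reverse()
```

append data[1]+data[0] = 7+5 = 12 → [5, 7, 4, 5, 12]
append data[0]+data[-1] = 5+12 = 17 → [5, 7, 4, 5, 12, 17]
data[5] = data[-1]*data[0] = 17*5 = 85 → [5, 7, 4, 5, 12, 85]
append data[3]+data[0] = 5+5 = 10 → [5, 7, 4, 5, 12, 85, 10]
pop(2) removes 4 → [5, 7, 5, 12, 85, 10]
append 7 → [5, 7, 5, 12, 85, 10, 7]
append 7 → [5, 7, 5, 12, 85, 10, 7, 7]
reverse → [7, 7, 10, 85, 12, 5, 7, 5]

[7, 7, 10, 85, 12, 5, 7, 5]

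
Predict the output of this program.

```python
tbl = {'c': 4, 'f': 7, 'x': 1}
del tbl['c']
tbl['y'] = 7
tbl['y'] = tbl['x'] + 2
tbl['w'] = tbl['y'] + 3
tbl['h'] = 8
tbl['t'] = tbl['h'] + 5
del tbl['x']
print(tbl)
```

{'f': 7, 'y': 3, 'w': 6, 'h': 8, 't': 13}

del 'c' → {'f': 7, 'x': 1}
tbl['y'] = 7 → {'f': 7, 'x': 1, 'y': 7}
tbl['y'] = tbl['x']+2 = 3 → {'f': 7, 'x': 1, 'y': 3}
tbl['w'] = tbl['y']+3 = 6 → {'f': 7, 'x': 1, 'y': 3, 'w': 6}
tbl['h'] = 8 → {'f': 7, 'x': 1, 'y': 3, 'w': 6, 'h': 8}
tbl['t'] = tbl['h']+5 = 13 → {'f': 7, 'x': 1, 'y': 3, 'w': 6, 'h': 8, 't': 13}
del 'x' → {'f': 7, 'y': 3, 'w': 6, 'h': 8, 't': 13}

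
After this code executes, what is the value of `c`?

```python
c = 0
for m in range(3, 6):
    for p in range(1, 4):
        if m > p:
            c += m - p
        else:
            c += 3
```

21

m=3,p=1: 3>1, c = 0+2 = 2
m=3,p=2: 3>2, c = 2+1 = 3
m=3,p=3: not 3>3, c = 3+3 = 6
m=4,p=1: 4>1, c = 6+3 = 9
m=4,p=2: 4>2, c = 9+2 = 11
m=4,p=3: 4>3, c = 11+1 = 12
m=5,p=1: 5>1, c = 12+4 = 16
m=5,p=2: 5>2, c = 16+3 = 19
m=5,p=3: 5>3, c = 19+2 = 21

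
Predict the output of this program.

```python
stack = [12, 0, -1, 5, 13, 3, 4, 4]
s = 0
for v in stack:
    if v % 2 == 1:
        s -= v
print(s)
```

v=12: not odd
v=0: not odd
v=-1: odd, s = 0-(-1) = 1
v=5: odd, s = 1-5 = -4
v=13: odd, s = (-4)-13 = -17
v=3: odd, s = (-17)-3 = -20
v=4: not odd
v=4: not odd

-20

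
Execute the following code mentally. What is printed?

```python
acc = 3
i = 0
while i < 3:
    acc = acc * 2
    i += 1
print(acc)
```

i=0: acc = 3*2 = 6
i=1: acc = 6*2 = 12
i=2: acc = 12*2 = 24

24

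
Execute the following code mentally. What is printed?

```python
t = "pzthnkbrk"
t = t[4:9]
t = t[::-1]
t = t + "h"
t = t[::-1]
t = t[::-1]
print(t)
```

slice [4:9] → 'nkbrk'
reverse → 'krbkn'
+ 'h' → 'krbknh'
reverse → 'hnkbrk'
reverse → 'krbknh'

krbknh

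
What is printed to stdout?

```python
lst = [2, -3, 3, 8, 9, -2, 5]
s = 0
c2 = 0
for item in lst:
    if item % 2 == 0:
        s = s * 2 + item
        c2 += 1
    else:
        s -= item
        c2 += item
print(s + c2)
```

item=2: even, s = 0*2+2 = 2; c2=1
item=-3: not even, s = 2-(-3) = 5; c2=-2
item=3: not even, s = 5-3 = 2; c2=1
item=8: even, s = 2*2+8 = 12; c2=2
item=9: not even, s = 12-9 = 3; c2=11
item=-2: even, s = 3*2+(-2) = 4; c2=12
item=5: not even, s = 4-5 = -1; c2=17
s+c2 = (-1)+17 = 16

16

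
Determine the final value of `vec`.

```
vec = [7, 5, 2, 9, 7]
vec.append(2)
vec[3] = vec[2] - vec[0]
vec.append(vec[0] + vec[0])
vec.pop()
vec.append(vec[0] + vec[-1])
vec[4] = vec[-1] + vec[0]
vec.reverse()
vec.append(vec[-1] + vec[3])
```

append 2 → [7, 5, 2, 9, 7, 2]
vec[3] = vec[2]-vec[0] = 2-7 = -5 → [7, 5, 2, -5, 7, 2]
append vec[0]+vec[0] = 7+7 = 14 → [7, 5, 2, -5, 7, 2, 14]
pop() removes 14 → [7, 5, 2, -5, 7, 2]
append vec[0]+vec[-1] = 7+2 = 9 → [7, 5, 2, -5, 7, 2, 9]
vec[4] = vec[-1]+vec[0] = 9+7 = 16 → [7, 5, 2, -5, 16, 2, 9]
reverse → [9, 2, 16, -5, 2, 5, 7]
append vec[-1]+vec[3] = 7+(-5) = 2 → [9, 2, 16, -5, 2, 5, 7, 2]

[9, 2, 16, -5, 2, 5, 7, 2]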